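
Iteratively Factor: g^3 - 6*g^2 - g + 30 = (g - 5)*(g^2 - g - 6) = (g - 5)*(g - 3)*(g + 2)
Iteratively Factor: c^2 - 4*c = (c)*(c - 4)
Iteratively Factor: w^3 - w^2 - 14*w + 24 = (w - 3)*(w^2 + 2*w - 8) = (w - 3)*(w + 4)*(w - 2)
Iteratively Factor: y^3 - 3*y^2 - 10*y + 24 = (y - 4)*(y^2 + y - 6) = (y - 4)*(y + 3)*(y - 2)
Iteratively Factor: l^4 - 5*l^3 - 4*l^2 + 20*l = (l - 5)*(l^3 - 4*l) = (l - 5)*(l - 2)*(l^2 + 2*l) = l*(l - 5)*(l - 2)*(l + 2)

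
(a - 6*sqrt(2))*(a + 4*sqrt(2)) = a^2 - 2*sqrt(2)*a - 48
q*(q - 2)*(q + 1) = q^3 - q^2 - 2*q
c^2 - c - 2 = (c - 2)*(c + 1)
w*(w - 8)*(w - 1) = w^3 - 9*w^2 + 8*w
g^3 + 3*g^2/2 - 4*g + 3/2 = (g - 1)*(g - 1/2)*(g + 3)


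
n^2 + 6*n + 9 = (n + 3)^2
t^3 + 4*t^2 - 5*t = t*(t - 1)*(t + 5)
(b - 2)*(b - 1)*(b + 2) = b^3 - b^2 - 4*b + 4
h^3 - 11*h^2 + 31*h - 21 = (h - 7)*(h - 3)*(h - 1)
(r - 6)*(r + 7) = r^2 + r - 42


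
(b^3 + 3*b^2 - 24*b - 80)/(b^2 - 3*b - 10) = (b^2 + 8*b + 16)/(b + 2)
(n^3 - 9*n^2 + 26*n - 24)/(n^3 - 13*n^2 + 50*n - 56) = (n - 3)/(n - 7)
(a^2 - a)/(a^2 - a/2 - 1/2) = 2*a/(2*a + 1)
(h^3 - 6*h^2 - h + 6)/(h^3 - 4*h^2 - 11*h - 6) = (h - 1)/(h + 1)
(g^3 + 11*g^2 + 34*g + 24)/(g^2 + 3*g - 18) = (g^2 + 5*g + 4)/(g - 3)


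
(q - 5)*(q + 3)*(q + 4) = q^3 + 2*q^2 - 23*q - 60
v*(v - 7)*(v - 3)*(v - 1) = v^4 - 11*v^3 + 31*v^2 - 21*v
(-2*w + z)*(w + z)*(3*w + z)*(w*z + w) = -6*w^4*z - 6*w^4 - 5*w^3*z^2 - 5*w^3*z + 2*w^2*z^3 + 2*w^2*z^2 + w*z^4 + w*z^3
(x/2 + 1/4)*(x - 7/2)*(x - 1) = x^3/2 - 2*x^2 + 5*x/8 + 7/8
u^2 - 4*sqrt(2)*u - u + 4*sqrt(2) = (u - 1)*(u - 4*sqrt(2))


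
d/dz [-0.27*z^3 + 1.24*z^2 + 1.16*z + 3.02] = -0.81*z^2 + 2.48*z + 1.16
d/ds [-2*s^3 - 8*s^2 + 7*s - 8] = -6*s^2 - 16*s + 7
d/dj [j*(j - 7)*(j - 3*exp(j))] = -3*j^2*exp(j) + 3*j^2 + 15*j*exp(j) - 14*j + 21*exp(j)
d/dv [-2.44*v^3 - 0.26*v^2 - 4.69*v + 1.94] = -7.32*v^2 - 0.52*v - 4.69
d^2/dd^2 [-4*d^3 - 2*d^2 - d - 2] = -24*d - 4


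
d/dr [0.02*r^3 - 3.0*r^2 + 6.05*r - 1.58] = 0.06*r^2 - 6.0*r + 6.05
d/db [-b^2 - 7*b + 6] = -2*b - 7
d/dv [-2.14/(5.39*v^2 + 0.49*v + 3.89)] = (23.0692*v + 1.0486)/(5.39*v^2 + 0.49*v + 3.89)^2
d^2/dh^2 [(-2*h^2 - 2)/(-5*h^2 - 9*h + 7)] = 60*(-3*h^3 + 12*h^2 + 9*h + 11)/(125*h^6 + 675*h^5 + 690*h^4 - 1161*h^3 - 966*h^2 + 1323*h - 343)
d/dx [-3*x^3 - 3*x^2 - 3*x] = -9*x^2 - 6*x - 3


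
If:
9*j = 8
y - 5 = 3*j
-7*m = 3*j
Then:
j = 8/9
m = -8/21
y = 23/3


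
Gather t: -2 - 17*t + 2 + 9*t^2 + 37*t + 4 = 9*t^2 + 20*t + 4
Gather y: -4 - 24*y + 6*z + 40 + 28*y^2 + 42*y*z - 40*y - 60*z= 28*y^2 + y*(42*z - 64) - 54*z + 36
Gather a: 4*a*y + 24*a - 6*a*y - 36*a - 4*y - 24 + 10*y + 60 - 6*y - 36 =a*(-2*y - 12)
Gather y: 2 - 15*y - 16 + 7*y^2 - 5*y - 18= 7*y^2 - 20*y - 32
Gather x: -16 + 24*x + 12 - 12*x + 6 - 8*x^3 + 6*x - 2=-8*x^3 + 18*x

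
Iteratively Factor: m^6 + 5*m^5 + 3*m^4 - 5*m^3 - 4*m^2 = (m + 1)*(m^5 + 4*m^4 - m^3 - 4*m^2) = m*(m + 1)*(m^4 + 4*m^3 - m^2 - 4*m) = m*(m + 1)^2*(m^3 + 3*m^2 - 4*m) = m*(m - 1)*(m + 1)^2*(m^2 + 4*m) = m*(m - 1)*(m + 1)^2*(m + 4)*(m)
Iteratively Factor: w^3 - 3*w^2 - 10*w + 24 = (w - 2)*(w^2 - w - 12) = (w - 2)*(w + 3)*(w - 4)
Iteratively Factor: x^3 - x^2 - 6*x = (x - 3)*(x^2 + 2*x) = (x - 3)*(x + 2)*(x)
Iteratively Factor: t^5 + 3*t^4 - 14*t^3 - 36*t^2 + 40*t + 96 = (t + 4)*(t^4 - t^3 - 10*t^2 + 4*t + 24) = (t - 2)*(t + 4)*(t^3 + t^2 - 8*t - 12) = (t - 2)*(t + 2)*(t + 4)*(t^2 - t - 6) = (t - 3)*(t - 2)*(t + 2)*(t + 4)*(t + 2)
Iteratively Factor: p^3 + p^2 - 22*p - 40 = (p + 2)*(p^2 - p - 20) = (p - 5)*(p + 2)*(p + 4)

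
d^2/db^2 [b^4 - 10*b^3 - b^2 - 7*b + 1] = 12*b^2 - 60*b - 2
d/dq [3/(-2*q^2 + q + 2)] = 3*(4*q - 1)/(-2*q^2 + q + 2)^2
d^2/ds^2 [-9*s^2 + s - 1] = -18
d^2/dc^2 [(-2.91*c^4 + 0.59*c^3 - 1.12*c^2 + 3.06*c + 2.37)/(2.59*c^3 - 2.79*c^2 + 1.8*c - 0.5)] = (1.13686837721616e-13*c^8 - 24.6699679999999*c^6 + 171.730656*c^5 + 17.6773079999999*c^4 - 242.38024*c^3 + 221.994342*c^2 - 77.72514*c + 13.6933)/(17.373979*c^9 - 56.146797*c^8 + 96.706197*c^7 - 109.821669*c^6 + 88.88724*c^5 - 52.78095*c^4 + 22.8405*c^3 - 6.9525*c^2 + 1.35*c - 0.125)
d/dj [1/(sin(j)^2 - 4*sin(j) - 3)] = 2*(2 - sin(j))*cos(j)/(4*sin(j) + cos(j)^2 + 2)^2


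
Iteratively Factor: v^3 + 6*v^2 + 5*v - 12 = (v + 3)*(v^2 + 3*v - 4) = (v + 3)*(v + 4)*(v - 1)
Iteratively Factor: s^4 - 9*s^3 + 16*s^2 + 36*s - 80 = (s - 5)*(s^3 - 4*s^2 - 4*s + 16) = (s - 5)*(s - 4)*(s^2 - 4) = (s - 5)*(s - 4)*(s + 2)*(s - 2)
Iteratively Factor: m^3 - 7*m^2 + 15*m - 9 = (m - 3)*(m^2 - 4*m + 3) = (m - 3)^2*(m - 1)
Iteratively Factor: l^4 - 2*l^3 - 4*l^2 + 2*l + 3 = (l + 1)*(l^3 - 3*l^2 - l + 3) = (l - 3)*(l + 1)*(l^2 - 1) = (l - 3)*(l + 1)^2*(l - 1)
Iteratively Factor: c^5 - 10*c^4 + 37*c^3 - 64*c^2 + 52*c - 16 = (c - 4)*(c^4 - 6*c^3 + 13*c^2 - 12*c + 4) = (c - 4)*(c - 2)*(c^3 - 4*c^2 + 5*c - 2) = (c - 4)*(c - 2)*(c - 1)*(c^2 - 3*c + 2) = (c - 4)*(c - 2)*(c - 1)^2*(c - 2)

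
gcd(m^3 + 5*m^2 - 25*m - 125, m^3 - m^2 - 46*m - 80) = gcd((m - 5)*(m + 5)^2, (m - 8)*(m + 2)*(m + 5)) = m + 5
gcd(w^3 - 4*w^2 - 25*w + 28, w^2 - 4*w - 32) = w + 4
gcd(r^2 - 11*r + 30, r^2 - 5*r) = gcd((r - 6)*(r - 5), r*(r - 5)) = r - 5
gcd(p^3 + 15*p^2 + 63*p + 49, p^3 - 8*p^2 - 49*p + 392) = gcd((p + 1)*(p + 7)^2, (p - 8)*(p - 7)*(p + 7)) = p + 7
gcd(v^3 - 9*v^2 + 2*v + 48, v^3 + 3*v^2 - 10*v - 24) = v^2 - v - 6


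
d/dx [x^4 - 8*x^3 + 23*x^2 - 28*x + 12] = 4*x^3 - 24*x^2 + 46*x - 28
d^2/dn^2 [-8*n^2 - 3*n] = -16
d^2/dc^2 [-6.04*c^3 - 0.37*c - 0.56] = -36.24*c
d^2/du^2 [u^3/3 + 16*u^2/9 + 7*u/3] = 2*u + 32/9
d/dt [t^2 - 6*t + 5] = 2*t - 6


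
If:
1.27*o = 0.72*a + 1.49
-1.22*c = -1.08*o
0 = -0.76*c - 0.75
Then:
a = -4.04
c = -0.99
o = -1.11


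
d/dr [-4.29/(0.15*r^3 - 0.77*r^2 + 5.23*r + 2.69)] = (1.9305*r^2 - 6.6066*r + 22.4367)/(0.15*r^3 - 0.77*r^2 + 5.23*r + 2.69)^2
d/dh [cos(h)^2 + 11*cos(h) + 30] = -(2*cos(h) + 11)*sin(h)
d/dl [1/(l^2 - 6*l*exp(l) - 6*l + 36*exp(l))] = 2*(3*l*exp(l) - l - 15*exp(l) + 3)/(l^2 - 6*l*exp(l) - 6*l + 36*exp(l))^2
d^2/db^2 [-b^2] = -2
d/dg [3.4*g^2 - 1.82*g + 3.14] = 6.8*g - 1.82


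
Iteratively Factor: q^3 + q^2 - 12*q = (q + 4)*(q^2 - 3*q) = (q - 3)*(q + 4)*(q)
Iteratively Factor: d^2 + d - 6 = (d + 3)*(d - 2)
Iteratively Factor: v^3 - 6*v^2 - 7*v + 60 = (v + 3)*(v^2 - 9*v + 20) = (v - 5)*(v + 3)*(v - 4)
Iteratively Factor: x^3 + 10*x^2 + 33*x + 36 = (x + 3)*(x^2 + 7*x + 12) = (x + 3)*(x + 4)*(x + 3)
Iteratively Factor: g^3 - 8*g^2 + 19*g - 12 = (g - 1)*(g^2 - 7*g + 12) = (g - 4)*(g - 1)*(g - 3)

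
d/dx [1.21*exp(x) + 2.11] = 1.21*exp(x)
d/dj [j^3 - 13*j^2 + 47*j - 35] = 3*j^2 - 26*j + 47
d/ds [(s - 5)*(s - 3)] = 2*s - 8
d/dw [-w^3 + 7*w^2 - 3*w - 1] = -3*w^2 + 14*w - 3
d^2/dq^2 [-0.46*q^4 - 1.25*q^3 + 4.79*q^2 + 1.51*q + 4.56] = -5.52*q^2 - 7.5*q + 9.58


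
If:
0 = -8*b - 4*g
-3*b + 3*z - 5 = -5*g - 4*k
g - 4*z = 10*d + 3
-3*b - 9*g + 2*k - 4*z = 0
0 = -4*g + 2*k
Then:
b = -4/19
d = -21/190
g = 8/19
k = 16/19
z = -7/19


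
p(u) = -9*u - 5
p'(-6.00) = -9.00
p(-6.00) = 49.00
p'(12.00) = -9.00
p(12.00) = -113.00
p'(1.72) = -9.00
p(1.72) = -20.48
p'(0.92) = -9.00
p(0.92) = -13.28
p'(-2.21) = -9.00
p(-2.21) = 14.89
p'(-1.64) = -9.00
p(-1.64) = 9.76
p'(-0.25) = -9.00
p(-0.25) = -2.75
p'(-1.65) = -9.00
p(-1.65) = 9.85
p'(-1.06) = -9.00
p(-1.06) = 4.54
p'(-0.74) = -9.00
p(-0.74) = 1.66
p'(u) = -9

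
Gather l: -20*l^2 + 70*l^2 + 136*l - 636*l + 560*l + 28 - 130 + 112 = 50*l^2 + 60*l + 10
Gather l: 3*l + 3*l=6*l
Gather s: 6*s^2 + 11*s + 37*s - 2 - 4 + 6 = 6*s^2 + 48*s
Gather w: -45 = -45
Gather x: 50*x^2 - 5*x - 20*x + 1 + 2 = 50*x^2 - 25*x + 3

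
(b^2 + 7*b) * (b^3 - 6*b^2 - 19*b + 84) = b^5 + b^4 - 61*b^3 - 49*b^2 + 588*b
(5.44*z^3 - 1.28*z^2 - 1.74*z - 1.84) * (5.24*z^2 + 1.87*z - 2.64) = 28.5056*z^5 + 3.4656*z^4 - 25.8728*z^3 - 9.5162*z^2 + 1.1528*z + 4.8576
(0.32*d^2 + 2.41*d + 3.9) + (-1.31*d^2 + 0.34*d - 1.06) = -0.99*d^2 + 2.75*d + 2.84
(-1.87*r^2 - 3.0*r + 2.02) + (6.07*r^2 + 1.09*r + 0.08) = 4.2*r^2 - 1.91*r + 2.1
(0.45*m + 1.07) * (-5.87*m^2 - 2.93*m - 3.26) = -2.6415*m^3 - 7.5994*m^2 - 4.6021*m - 3.4882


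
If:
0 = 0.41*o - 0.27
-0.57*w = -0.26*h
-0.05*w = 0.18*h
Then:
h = 0.00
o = 0.66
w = 0.00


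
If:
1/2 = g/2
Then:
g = 1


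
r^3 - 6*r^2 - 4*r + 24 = (r - 6)*(r - 2)*(r + 2)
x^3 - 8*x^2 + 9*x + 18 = (x - 6)*(x - 3)*(x + 1)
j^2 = j^2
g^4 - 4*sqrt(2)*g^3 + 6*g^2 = g^2*(g - 3*sqrt(2))*(g - sqrt(2))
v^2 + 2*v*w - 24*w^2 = (v - 4*w)*(v + 6*w)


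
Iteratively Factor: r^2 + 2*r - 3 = (r + 3)*(r - 1)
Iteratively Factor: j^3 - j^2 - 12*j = (j)*(j^2 - j - 12) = j*(j - 4)*(j + 3)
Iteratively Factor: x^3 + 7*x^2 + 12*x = (x)*(x^2 + 7*x + 12) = x*(x + 3)*(x + 4)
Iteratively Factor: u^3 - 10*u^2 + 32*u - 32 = (u - 4)*(u^2 - 6*u + 8) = (u - 4)*(u - 2)*(u - 4)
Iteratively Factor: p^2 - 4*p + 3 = (p - 1)*(p - 3)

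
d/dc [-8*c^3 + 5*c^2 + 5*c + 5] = -24*c^2 + 10*c + 5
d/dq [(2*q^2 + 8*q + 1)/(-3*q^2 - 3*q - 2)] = (18*q^2 - 2*q - 13)/(9*q^4 + 18*q^3 + 21*q^2 + 12*q + 4)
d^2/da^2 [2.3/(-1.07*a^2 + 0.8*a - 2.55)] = (5.26654*a^2 - 3.9376*a - 2.3*(2.14*a - 0.8)*(4.28*a - 1.6) + 12.5511)/(1.07*a^2 - 0.8*a + 2.55)^3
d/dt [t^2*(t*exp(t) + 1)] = t*(t^2*exp(t) + 3*t*exp(t) + 2)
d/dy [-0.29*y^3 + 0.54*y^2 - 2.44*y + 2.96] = -0.87*y^2 + 1.08*y - 2.44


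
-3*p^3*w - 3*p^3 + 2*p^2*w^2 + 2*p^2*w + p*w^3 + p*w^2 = (-p + w)*(3*p + w)*(p*w + p)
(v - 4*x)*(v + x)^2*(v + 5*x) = v^4 + 3*v^3*x - 17*v^2*x^2 - 39*v*x^3 - 20*x^4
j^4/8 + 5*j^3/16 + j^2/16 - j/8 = j*(j/4 + 1/2)*(j/2 + 1/2)*(j - 1/2)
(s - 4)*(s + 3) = s^2 - s - 12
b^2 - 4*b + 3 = (b - 3)*(b - 1)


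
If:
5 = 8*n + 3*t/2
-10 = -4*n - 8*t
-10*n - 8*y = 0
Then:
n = 25/58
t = 30/29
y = -125/232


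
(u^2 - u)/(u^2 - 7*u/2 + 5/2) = 2*u/(2*u - 5)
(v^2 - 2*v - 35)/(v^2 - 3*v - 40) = (v - 7)/(v - 8)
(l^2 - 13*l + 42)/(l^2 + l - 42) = (l - 7)/(l + 7)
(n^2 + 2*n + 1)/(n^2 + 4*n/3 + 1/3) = 3*(n + 1)/(3*n + 1)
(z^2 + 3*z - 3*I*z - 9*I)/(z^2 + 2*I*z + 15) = (z + 3)/(z + 5*I)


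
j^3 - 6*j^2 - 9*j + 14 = (j - 7)*(j - 1)*(j + 2)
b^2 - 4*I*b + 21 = (b - 7*I)*(b + 3*I)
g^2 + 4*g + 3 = (g + 1)*(g + 3)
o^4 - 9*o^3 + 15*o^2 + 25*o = o*(o - 5)^2*(o + 1)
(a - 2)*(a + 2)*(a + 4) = a^3 + 4*a^2 - 4*a - 16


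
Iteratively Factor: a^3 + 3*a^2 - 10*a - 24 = (a + 2)*(a^2 + a - 12) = (a - 3)*(a + 2)*(a + 4)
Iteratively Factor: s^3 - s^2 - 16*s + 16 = (s - 1)*(s^2 - 16) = (s - 4)*(s - 1)*(s + 4)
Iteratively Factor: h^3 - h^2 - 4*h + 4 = (h + 2)*(h^2 - 3*h + 2) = (h - 1)*(h + 2)*(h - 2)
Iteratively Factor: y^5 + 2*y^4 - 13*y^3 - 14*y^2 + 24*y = (y - 3)*(y^4 + 5*y^3 + 2*y^2 - 8*y) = (y - 3)*(y - 1)*(y^3 + 6*y^2 + 8*y) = y*(y - 3)*(y - 1)*(y^2 + 6*y + 8) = y*(y - 3)*(y - 1)*(y + 2)*(y + 4)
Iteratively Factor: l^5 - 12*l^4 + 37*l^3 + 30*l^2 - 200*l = (l - 5)*(l^4 - 7*l^3 + 2*l^2 + 40*l) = (l - 5)^2*(l^3 - 2*l^2 - 8*l) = (l - 5)^2*(l + 2)*(l^2 - 4*l) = l*(l - 5)^2*(l + 2)*(l - 4)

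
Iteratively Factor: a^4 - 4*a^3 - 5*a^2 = (a + 1)*(a^3 - 5*a^2) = a*(a + 1)*(a^2 - 5*a) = a*(a - 5)*(a + 1)*(a)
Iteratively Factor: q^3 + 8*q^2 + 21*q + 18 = (q + 2)*(q^2 + 6*q + 9) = (q + 2)*(q + 3)*(q + 3)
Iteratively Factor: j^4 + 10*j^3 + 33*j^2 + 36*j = (j)*(j^3 + 10*j^2 + 33*j + 36) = j*(j + 4)*(j^2 + 6*j + 9) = j*(j + 3)*(j + 4)*(j + 3)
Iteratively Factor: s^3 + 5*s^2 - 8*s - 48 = (s + 4)*(s^2 + s - 12) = (s + 4)^2*(s - 3)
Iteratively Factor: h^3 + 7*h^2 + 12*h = (h + 4)*(h^2 + 3*h) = (h + 3)*(h + 4)*(h)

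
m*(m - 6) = m^2 - 6*m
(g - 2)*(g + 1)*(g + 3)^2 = g^4 + 5*g^3 + g^2 - 21*g - 18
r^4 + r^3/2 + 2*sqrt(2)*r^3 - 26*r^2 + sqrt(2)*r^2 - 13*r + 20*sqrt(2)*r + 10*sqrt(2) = (r + 1/2)*(r - 2*sqrt(2))*(r - sqrt(2))*(r + 5*sqrt(2))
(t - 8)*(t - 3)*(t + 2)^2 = t^4 - 7*t^3 - 16*t^2 + 52*t + 96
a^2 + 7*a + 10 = (a + 2)*(a + 5)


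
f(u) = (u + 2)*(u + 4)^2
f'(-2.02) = 3.84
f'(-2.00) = 4.00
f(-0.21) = 25.71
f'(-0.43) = 23.95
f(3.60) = 323.46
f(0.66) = 57.76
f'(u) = (u + 2)*(2*u + 8) + (u + 4)^2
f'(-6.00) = 20.00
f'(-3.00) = -1.00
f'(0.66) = 46.51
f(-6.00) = -16.00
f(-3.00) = -1.00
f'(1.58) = 71.09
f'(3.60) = 142.88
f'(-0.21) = 27.93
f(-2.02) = -0.08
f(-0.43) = 20.01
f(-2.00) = 0.00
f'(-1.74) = 6.28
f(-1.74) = 1.33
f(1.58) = 111.47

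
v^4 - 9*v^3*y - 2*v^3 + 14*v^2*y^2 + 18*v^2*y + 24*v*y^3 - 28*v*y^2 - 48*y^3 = (v - 2)*(v - 6*y)*(v - 4*y)*(v + y)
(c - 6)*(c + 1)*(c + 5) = c^3 - 31*c - 30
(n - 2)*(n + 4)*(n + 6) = n^3 + 8*n^2 + 4*n - 48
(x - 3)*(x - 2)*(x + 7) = x^3 + 2*x^2 - 29*x + 42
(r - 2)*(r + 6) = r^2 + 4*r - 12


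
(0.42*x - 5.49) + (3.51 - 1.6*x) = -1.18*x - 1.98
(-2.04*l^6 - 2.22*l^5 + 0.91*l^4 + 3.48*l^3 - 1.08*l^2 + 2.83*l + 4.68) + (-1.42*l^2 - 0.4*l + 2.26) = -2.04*l^6 - 2.22*l^5 + 0.91*l^4 + 3.48*l^3 - 2.5*l^2 + 2.43*l + 6.94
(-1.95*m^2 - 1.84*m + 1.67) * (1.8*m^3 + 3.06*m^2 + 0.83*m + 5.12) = -3.51*m^5 - 9.279*m^4 - 4.2429*m^3 - 6.401*m^2 - 8.0347*m + 8.5504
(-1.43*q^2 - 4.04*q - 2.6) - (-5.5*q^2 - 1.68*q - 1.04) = 4.07*q^2 - 2.36*q - 1.56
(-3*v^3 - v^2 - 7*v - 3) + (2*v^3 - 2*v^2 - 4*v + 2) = -v^3 - 3*v^2 - 11*v - 1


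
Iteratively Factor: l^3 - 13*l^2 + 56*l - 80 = (l - 5)*(l^2 - 8*l + 16) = (l - 5)*(l - 4)*(l - 4)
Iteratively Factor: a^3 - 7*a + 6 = (a - 1)*(a^2 + a - 6) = (a - 1)*(a + 3)*(a - 2)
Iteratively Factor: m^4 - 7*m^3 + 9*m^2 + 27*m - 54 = (m - 3)*(m^3 - 4*m^2 - 3*m + 18) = (m - 3)*(m + 2)*(m^2 - 6*m + 9) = (m - 3)^2*(m + 2)*(m - 3)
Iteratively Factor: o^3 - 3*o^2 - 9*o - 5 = (o - 5)*(o^2 + 2*o + 1) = (o - 5)*(o + 1)*(o + 1)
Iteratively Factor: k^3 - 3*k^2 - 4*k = (k + 1)*(k^2 - 4*k) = (k - 4)*(k + 1)*(k)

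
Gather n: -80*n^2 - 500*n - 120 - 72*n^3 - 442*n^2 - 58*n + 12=-72*n^3 - 522*n^2 - 558*n - 108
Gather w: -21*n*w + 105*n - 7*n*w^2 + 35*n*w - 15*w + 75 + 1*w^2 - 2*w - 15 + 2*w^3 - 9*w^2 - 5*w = 105*n + 2*w^3 + w^2*(-7*n - 8) + w*(14*n - 22) + 60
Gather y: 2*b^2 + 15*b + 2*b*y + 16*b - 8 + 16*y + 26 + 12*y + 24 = 2*b^2 + 31*b + y*(2*b + 28) + 42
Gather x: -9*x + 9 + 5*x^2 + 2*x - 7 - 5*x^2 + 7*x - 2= 0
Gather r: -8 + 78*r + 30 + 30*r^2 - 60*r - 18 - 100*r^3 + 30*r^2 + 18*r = -100*r^3 + 60*r^2 + 36*r + 4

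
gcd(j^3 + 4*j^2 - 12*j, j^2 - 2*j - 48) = j + 6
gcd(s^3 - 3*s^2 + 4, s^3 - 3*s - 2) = s^2 - s - 2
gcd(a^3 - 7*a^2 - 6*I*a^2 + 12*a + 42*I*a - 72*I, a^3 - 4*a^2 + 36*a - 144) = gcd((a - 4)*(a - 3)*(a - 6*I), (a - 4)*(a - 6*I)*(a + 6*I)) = a^2 + a*(-4 - 6*I) + 24*I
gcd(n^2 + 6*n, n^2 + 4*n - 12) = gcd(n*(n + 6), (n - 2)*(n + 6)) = n + 6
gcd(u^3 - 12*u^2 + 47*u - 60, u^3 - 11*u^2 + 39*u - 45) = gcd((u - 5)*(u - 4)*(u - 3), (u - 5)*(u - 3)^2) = u^2 - 8*u + 15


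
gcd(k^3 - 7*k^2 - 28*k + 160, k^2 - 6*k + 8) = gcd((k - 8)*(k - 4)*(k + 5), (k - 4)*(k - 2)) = k - 4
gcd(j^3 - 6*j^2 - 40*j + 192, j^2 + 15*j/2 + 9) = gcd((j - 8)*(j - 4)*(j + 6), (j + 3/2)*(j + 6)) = j + 6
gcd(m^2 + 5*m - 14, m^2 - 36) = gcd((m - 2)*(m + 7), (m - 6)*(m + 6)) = 1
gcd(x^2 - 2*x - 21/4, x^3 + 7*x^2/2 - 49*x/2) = x - 7/2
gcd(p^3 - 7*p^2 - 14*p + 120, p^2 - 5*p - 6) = p - 6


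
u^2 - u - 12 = (u - 4)*(u + 3)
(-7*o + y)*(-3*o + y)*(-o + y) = -21*o^3 + 31*o^2*y - 11*o*y^2 + y^3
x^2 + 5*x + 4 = (x + 1)*(x + 4)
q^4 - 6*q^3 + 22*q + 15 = (q - 5)*(q - 3)*(q + 1)^2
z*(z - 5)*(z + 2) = z^3 - 3*z^2 - 10*z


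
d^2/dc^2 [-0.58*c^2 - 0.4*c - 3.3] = -1.16000000000000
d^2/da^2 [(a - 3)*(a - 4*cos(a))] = 2*(2*a - 6)*cos(a) + 8*sin(a) + 2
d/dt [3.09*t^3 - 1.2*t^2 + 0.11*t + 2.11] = 9.27*t^2 - 2.4*t + 0.11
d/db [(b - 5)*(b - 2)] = 2*b - 7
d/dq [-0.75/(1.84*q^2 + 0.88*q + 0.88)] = (2.76*q + 0.66)/(1.84*q^2 + 0.88*q + 0.88)^2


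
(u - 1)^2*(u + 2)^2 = u^4 + 2*u^3 - 3*u^2 - 4*u + 4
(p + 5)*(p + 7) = p^2 + 12*p + 35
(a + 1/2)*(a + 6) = a^2 + 13*a/2 + 3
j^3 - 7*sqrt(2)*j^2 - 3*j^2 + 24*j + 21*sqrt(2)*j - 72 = (j - 3)*(j - 4*sqrt(2))*(j - 3*sqrt(2))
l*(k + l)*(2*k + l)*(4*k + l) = 8*k^3*l + 14*k^2*l^2 + 7*k*l^3 + l^4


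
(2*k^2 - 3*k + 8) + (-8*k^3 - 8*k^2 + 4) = -8*k^3 - 6*k^2 - 3*k + 12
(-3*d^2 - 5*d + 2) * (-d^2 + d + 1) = 3*d^4 + 2*d^3 - 10*d^2 - 3*d + 2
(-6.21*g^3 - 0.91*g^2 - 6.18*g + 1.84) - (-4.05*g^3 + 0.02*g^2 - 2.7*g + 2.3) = -2.16*g^3 - 0.93*g^2 - 3.48*g - 0.46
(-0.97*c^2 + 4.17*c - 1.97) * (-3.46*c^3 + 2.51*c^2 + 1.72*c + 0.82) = 3.3562*c^5 - 16.8629*c^4 + 15.6145*c^3 + 1.4323*c^2 + 0.0309999999999997*c - 1.6154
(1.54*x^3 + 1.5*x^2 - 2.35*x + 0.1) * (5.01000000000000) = 7.7154*x^3 + 7.515*x^2 - 11.7735*x + 0.501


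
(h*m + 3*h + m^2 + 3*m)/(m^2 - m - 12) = (h + m)/(m - 4)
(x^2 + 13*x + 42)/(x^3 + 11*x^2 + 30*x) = (x + 7)/(x*(x + 5))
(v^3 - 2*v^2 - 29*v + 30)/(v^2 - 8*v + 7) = (v^2 - v - 30)/(v - 7)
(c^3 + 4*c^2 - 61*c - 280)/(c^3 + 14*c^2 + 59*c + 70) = (c - 8)/(c + 2)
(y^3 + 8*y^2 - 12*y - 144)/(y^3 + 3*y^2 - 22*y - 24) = (y + 6)/(y + 1)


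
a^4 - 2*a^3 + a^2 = a^2*(-I*a + I)*(I*a - I)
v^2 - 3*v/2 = v*(v - 3/2)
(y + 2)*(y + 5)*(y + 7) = y^3 + 14*y^2 + 59*y + 70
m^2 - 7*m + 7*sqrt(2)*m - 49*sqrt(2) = (m - 7)*(m + 7*sqrt(2))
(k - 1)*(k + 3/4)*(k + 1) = k^3 + 3*k^2/4 - k - 3/4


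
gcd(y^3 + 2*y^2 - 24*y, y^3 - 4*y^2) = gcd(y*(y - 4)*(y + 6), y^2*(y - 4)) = y^2 - 4*y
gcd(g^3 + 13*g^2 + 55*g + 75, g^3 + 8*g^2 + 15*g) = g^2 + 8*g + 15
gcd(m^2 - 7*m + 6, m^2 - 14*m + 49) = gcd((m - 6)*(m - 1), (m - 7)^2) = 1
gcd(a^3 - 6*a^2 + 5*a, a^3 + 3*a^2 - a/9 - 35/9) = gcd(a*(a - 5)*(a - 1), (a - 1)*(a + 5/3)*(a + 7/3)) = a - 1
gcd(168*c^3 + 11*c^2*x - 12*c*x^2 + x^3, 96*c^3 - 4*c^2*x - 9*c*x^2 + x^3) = -24*c^2 - 5*c*x + x^2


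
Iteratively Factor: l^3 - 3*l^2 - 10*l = (l + 2)*(l^2 - 5*l) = l*(l + 2)*(l - 5)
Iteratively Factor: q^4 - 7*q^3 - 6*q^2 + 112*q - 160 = (q - 2)*(q^3 - 5*q^2 - 16*q + 80) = (q - 4)*(q - 2)*(q^2 - q - 20) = (q - 5)*(q - 4)*(q - 2)*(q + 4)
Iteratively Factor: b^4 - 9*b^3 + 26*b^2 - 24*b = (b)*(b^3 - 9*b^2 + 26*b - 24) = b*(b - 4)*(b^2 - 5*b + 6) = b*(b - 4)*(b - 3)*(b - 2)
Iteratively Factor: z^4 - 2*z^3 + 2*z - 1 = (z - 1)*(z^3 - z^2 - z + 1) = (z - 1)*(z + 1)*(z^2 - 2*z + 1) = (z - 1)^2*(z + 1)*(z - 1)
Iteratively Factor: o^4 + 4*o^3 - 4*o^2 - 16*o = (o - 2)*(o^3 + 6*o^2 + 8*o) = o*(o - 2)*(o^2 + 6*o + 8) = o*(o - 2)*(o + 2)*(o + 4)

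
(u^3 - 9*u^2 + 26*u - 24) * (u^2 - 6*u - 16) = u^5 - 15*u^4 + 64*u^3 - 36*u^2 - 272*u + 384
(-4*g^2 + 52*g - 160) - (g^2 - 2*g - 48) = -5*g^2 + 54*g - 112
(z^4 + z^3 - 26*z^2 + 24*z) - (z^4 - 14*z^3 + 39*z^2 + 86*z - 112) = 15*z^3 - 65*z^2 - 62*z + 112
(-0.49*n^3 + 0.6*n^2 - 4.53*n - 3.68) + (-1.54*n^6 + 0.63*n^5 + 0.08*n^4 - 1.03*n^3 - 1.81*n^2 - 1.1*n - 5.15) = -1.54*n^6 + 0.63*n^5 + 0.08*n^4 - 1.52*n^3 - 1.21*n^2 - 5.63*n - 8.83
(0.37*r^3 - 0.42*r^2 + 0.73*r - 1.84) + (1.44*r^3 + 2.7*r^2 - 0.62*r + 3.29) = 1.81*r^3 + 2.28*r^2 + 0.11*r + 1.45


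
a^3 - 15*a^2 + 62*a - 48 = (a - 8)*(a - 6)*(a - 1)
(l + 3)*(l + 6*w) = l^2 + 6*l*w + 3*l + 18*w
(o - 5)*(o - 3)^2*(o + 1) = o^4 - 10*o^3 + 28*o^2 - 6*o - 45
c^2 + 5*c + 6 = (c + 2)*(c + 3)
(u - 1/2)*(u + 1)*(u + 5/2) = u^3 + 3*u^2 + 3*u/4 - 5/4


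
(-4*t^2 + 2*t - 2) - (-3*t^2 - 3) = -t^2 + 2*t + 1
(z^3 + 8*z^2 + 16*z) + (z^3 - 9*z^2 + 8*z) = 2*z^3 - z^2 + 24*z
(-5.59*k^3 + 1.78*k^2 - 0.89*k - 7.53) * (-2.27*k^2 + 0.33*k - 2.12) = 12.6893*k^5 - 5.8853*k^4 + 14.4585*k^3 + 13.0258*k^2 - 0.5981*k + 15.9636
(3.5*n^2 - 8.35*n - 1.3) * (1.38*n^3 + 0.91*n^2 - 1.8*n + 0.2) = 4.83*n^5 - 8.338*n^4 - 15.6925*n^3 + 14.547*n^2 + 0.67*n - 0.26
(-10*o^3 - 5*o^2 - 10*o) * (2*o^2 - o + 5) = -20*o^5 - 65*o^3 - 15*o^2 - 50*o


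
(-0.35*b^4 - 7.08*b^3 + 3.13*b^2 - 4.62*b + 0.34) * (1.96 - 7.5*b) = 2.625*b^5 + 52.414*b^4 - 37.3518*b^3 + 40.7848*b^2 - 11.6052*b + 0.6664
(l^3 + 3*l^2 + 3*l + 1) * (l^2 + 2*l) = l^5 + 5*l^4 + 9*l^3 + 7*l^2 + 2*l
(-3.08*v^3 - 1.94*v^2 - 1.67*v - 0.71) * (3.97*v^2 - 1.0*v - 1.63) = -12.2276*v^5 - 4.6218*v^4 + 0.330499999999999*v^3 + 2.0135*v^2 + 3.4321*v + 1.1573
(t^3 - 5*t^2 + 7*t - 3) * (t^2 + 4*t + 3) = t^5 - t^4 - 10*t^3 + 10*t^2 + 9*t - 9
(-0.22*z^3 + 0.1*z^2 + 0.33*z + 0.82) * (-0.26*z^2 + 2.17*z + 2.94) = 0.0572*z^5 - 0.5034*z^4 - 0.5156*z^3 + 0.7969*z^2 + 2.7496*z + 2.4108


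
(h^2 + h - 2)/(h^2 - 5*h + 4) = (h + 2)/(h - 4)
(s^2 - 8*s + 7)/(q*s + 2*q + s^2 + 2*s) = (s^2 - 8*s + 7)/(q*s + 2*q + s^2 + 2*s)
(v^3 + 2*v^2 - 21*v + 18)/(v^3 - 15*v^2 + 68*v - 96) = (v^2 + 5*v - 6)/(v^2 - 12*v + 32)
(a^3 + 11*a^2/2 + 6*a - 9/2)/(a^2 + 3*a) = a + 5/2 - 3/(2*a)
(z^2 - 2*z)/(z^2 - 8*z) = (z - 2)/(z - 8)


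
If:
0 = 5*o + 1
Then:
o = -1/5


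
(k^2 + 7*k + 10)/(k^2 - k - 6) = (k + 5)/(k - 3)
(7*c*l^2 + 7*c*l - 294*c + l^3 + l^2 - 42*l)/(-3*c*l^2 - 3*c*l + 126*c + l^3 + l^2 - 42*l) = (-7*c - l)/(3*c - l)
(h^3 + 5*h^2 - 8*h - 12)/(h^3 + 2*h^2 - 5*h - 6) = (h + 6)/(h + 3)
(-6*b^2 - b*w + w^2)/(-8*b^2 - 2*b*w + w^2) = (-3*b + w)/(-4*b + w)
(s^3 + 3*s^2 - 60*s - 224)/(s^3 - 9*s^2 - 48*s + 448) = (s + 4)/(s - 8)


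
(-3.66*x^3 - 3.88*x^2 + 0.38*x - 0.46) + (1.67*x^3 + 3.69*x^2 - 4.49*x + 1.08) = -1.99*x^3 - 0.19*x^2 - 4.11*x + 0.62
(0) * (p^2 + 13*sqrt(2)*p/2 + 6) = 0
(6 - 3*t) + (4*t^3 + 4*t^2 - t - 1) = 4*t^3 + 4*t^2 - 4*t + 5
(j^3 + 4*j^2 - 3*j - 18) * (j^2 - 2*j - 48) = j^5 + 2*j^4 - 59*j^3 - 204*j^2 + 180*j + 864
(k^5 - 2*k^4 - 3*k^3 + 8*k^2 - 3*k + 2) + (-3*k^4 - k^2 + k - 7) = k^5 - 5*k^4 - 3*k^3 + 7*k^2 - 2*k - 5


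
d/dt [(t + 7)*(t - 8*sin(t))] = t - (t + 7)*(8*cos(t) - 1) - 8*sin(t)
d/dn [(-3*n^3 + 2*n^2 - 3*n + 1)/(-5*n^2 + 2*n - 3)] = (15*n^4 - 12*n^3 + 16*n^2 - 2*n + 7)/(25*n^4 - 20*n^3 + 34*n^2 - 12*n + 9)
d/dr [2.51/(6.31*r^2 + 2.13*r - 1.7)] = (-31.6762*r - 5.3463)/(6.31*r^2 + 2.13*r - 1.7)^2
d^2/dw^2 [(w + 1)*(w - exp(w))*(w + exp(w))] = -4*w*exp(2*w) + 6*w - 8*exp(2*w) + 2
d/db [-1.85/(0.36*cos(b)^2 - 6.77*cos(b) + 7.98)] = (12.5245 - 1.332*cos(b))*sin(b)/(0.36*cos(b)^2 - 6.77*cos(b) + 7.98)^2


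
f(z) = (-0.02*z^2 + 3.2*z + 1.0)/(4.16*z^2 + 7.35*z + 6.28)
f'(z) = (3.2 - 0.04*z)/(4.16*z^2 + 7.35*z + 6.28) + (-8.32*z - 7.35)*(-0.02*z^2 + 3.2*z + 1.0)/(4.16*z^2 + 7.35*z + 6.28)^2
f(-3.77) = -0.30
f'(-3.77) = -0.10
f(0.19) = 0.21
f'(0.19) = 0.17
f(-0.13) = 0.11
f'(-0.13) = 0.47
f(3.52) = 0.14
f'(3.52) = -0.03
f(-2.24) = -0.59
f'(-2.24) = -0.31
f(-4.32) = -0.25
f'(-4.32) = -0.07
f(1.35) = 0.22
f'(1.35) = -0.04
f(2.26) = 0.18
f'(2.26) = -0.04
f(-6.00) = -0.17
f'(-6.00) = -0.03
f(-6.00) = -0.17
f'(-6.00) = -0.03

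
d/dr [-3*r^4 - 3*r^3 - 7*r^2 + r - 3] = -12*r^3 - 9*r^2 - 14*r + 1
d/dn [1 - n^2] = -2*n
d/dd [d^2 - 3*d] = 2*d - 3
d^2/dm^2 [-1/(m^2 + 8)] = 2*(8 - 3*m^2)/(m^2 + 8)^3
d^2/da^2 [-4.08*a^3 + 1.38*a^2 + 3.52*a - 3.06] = 2.76 - 24.48*a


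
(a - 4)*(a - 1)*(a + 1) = a^3 - 4*a^2 - a + 4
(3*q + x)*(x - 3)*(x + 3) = 3*q*x^2 - 27*q + x^3 - 9*x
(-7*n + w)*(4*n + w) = -28*n^2 - 3*n*w + w^2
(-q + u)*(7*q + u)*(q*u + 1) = -7*q^3*u + 6*q^2*u^2 - 7*q^2 + q*u^3 + 6*q*u + u^2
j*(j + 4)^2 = j^3 + 8*j^2 + 16*j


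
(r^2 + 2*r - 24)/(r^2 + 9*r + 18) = (r - 4)/(r + 3)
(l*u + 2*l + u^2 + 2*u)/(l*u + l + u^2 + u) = (u + 2)/(u + 1)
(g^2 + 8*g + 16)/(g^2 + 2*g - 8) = (g + 4)/(g - 2)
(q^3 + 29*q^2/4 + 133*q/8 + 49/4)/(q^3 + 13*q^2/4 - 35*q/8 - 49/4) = (q + 2)/(q - 2)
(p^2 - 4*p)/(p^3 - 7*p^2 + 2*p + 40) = p/(p^2 - 3*p - 10)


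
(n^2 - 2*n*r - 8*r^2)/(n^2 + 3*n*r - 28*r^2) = (n + 2*r)/(n + 7*r)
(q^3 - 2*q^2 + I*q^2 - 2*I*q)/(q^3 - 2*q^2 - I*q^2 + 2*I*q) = (q + I)/(q - I)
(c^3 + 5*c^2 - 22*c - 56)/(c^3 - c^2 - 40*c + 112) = (c + 2)/(c - 4)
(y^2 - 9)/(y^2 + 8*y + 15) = (y - 3)/(y + 5)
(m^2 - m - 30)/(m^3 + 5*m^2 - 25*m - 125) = (m - 6)/(m^2 - 25)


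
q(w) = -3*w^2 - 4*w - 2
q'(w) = -6*w - 4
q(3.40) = -50.28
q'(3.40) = -24.40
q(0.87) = -7.75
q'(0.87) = -9.22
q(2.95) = -39.91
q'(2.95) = -21.70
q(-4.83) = -52.67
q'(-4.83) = 24.98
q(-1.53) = -2.90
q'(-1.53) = 5.18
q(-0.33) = -1.01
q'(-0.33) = -2.02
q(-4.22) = -38.55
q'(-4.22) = 21.32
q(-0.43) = -0.83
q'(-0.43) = -1.42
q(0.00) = -2.00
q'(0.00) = -4.00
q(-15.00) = -617.00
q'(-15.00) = 86.00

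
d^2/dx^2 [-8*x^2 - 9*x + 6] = -16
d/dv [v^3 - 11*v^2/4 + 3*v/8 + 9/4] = 3*v^2 - 11*v/2 + 3/8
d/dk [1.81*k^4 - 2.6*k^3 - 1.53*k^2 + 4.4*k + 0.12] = 7.24*k^3 - 7.8*k^2 - 3.06*k + 4.4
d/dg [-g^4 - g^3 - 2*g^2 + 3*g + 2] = -4*g^3 - 3*g^2 - 4*g + 3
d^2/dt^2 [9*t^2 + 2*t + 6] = 18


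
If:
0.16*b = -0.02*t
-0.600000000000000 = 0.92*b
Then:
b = -0.65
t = 5.22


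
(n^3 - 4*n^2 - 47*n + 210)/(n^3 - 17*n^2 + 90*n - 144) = (n^2 + 2*n - 35)/(n^2 - 11*n + 24)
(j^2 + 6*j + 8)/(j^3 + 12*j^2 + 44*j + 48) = 1/(j + 6)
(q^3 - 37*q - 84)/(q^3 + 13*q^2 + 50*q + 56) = (q^2 - 4*q - 21)/(q^2 + 9*q + 14)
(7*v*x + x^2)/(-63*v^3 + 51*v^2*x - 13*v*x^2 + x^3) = x*(7*v + x)/(-63*v^3 + 51*v^2*x - 13*v*x^2 + x^3)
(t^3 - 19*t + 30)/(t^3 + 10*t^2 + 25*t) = (t^2 - 5*t + 6)/(t*(t + 5))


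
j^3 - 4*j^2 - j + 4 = (j - 4)*(j - 1)*(j + 1)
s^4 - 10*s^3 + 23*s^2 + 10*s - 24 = (s - 6)*(s - 4)*(s - 1)*(s + 1)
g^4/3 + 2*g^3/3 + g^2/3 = g^2*(g/3 + 1/3)*(g + 1)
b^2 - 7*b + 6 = (b - 6)*(b - 1)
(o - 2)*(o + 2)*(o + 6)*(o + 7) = o^4 + 13*o^3 + 38*o^2 - 52*o - 168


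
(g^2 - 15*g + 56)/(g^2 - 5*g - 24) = (g - 7)/(g + 3)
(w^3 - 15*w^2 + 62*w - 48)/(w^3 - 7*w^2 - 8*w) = (w^2 - 7*w + 6)/(w*(w + 1))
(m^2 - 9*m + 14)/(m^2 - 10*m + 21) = (m - 2)/(m - 3)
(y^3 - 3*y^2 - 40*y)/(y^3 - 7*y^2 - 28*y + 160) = y/(y - 4)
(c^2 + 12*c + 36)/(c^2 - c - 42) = (c + 6)/(c - 7)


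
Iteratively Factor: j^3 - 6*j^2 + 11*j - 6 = (j - 1)*(j^2 - 5*j + 6) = (j - 3)*(j - 1)*(j - 2)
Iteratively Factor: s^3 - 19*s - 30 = (s - 5)*(s^2 + 5*s + 6) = (s - 5)*(s + 3)*(s + 2)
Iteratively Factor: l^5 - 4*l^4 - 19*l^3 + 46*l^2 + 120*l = (l - 4)*(l^4 - 19*l^2 - 30*l) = (l - 4)*(l + 2)*(l^3 - 2*l^2 - 15*l) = l*(l - 4)*(l + 2)*(l^2 - 2*l - 15) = l*(l - 5)*(l - 4)*(l + 2)*(l + 3)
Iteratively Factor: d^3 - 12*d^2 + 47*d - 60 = (d - 5)*(d^2 - 7*d + 12) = (d - 5)*(d - 3)*(d - 4)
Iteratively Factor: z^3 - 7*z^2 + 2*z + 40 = (z - 5)*(z^2 - 2*z - 8) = (z - 5)*(z - 4)*(z + 2)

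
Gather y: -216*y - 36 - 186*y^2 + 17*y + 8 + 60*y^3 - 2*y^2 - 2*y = 60*y^3 - 188*y^2 - 201*y - 28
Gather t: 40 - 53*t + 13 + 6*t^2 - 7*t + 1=6*t^2 - 60*t + 54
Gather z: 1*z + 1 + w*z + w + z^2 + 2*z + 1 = w + z^2 + z*(w + 3) + 2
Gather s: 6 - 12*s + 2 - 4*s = 8 - 16*s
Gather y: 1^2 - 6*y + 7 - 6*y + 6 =14 - 12*y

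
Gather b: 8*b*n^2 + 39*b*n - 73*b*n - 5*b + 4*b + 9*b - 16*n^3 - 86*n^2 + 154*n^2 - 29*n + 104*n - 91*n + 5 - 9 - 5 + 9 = b*(8*n^2 - 34*n + 8) - 16*n^3 + 68*n^2 - 16*n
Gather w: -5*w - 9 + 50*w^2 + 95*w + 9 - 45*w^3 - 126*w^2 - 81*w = -45*w^3 - 76*w^2 + 9*w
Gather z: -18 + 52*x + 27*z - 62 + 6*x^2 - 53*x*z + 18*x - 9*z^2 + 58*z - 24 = 6*x^2 + 70*x - 9*z^2 + z*(85 - 53*x) - 104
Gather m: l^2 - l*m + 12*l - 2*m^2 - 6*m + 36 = l^2 + 12*l - 2*m^2 + m*(-l - 6) + 36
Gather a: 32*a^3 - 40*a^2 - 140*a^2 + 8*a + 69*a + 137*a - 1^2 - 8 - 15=32*a^3 - 180*a^2 + 214*a - 24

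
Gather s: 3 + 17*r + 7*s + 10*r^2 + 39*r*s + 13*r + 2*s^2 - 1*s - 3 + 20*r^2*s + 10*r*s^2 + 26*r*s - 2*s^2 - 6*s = 10*r^2 + 10*r*s^2 + 30*r + s*(20*r^2 + 65*r)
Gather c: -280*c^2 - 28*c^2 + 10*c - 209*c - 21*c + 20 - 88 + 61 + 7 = -308*c^2 - 220*c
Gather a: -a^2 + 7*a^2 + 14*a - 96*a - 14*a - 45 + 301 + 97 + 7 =6*a^2 - 96*a + 360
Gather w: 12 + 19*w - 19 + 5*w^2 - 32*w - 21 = 5*w^2 - 13*w - 28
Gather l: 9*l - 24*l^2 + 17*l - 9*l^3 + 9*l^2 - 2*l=-9*l^3 - 15*l^2 + 24*l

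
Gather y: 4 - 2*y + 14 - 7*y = 18 - 9*y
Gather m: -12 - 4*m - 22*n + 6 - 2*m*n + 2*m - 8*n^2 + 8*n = m*(-2*n - 2) - 8*n^2 - 14*n - 6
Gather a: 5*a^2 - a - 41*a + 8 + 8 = 5*a^2 - 42*a + 16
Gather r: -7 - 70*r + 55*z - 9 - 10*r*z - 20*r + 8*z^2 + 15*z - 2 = r*(-10*z - 90) + 8*z^2 + 70*z - 18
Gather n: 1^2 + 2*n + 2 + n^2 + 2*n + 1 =n^2 + 4*n + 4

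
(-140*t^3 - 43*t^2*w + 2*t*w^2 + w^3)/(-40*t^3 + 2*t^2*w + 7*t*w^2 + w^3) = (7*t - w)/(2*t - w)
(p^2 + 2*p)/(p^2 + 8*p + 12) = p/(p + 6)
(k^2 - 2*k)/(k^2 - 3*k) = (k - 2)/(k - 3)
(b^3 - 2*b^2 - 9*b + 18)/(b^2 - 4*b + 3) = (b^2 + b - 6)/(b - 1)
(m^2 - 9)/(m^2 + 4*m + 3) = (m - 3)/(m + 1)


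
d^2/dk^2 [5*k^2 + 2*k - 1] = 10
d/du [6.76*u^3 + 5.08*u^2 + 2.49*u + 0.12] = 20.28*u^2 + 10.16*u + 2.49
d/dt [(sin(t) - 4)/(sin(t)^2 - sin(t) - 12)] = -cos(t)/(sin(t) + 3)^2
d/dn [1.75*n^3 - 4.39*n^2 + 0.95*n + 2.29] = 5.25*n^2 - 8.78*n + 0.95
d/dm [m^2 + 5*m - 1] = 2*m + 5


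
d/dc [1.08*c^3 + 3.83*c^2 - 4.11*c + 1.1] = 3.24*c^2 + 7.66*c - 4.11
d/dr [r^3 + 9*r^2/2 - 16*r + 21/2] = 3*r^2 + 9*r - 16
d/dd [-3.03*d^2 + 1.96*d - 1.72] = 1.96 - 6.06*d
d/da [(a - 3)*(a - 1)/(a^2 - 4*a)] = 6*(2 - a)/(a^2*(a^2 - 8*a + 16))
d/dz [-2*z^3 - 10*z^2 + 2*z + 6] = -6*z^2 - 20*z + 2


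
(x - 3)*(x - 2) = x^2 - 5*x + 6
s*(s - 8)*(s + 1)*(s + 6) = s^4 - s^3 - 50*s^2 - 48*s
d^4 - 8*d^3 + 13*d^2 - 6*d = d*(d - 6)*(d - 1)^2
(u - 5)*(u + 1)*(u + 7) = u^3 + 3*u^2 - 33*u - 35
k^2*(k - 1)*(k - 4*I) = k^4 - k^3 - 4*I*k^3 + 4*I*k^2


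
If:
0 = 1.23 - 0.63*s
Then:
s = 1.95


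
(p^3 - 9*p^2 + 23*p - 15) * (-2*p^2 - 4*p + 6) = -2*p^5 + 14*p^4 - 4*p^3 - 116*p^2 + 198*p - 90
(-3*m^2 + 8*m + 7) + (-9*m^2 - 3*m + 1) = -12*m^2 + 5*m + 8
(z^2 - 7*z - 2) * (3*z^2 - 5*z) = 3*z^4 - 26*z^3 + 29*z^2 + 10*z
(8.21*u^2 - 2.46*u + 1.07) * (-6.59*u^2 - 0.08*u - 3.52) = -54.1039*u^4 + 15.5546*u^3 - 35.7537*u^2 + 8.5736*u - 3.7664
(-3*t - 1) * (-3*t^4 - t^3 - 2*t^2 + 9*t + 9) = 9*t^5 + 6*t^4 + 7*t^3 - 25*t^2 - 36*t - 9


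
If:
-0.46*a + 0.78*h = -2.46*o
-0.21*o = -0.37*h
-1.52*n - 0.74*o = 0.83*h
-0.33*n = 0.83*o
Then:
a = 0.00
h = 0.00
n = 0.00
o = 0.00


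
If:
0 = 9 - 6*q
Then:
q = 3/2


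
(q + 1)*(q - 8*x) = q^2 - 8*q*x + q - 8*x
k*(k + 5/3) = k^2 + 5*k/3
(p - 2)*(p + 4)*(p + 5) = p^3 + 7*p^2 + 2*p - 40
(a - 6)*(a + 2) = a^2 - 4*a - 12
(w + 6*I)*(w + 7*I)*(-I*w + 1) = -I*w^3 + 14*w^2 + 55*I*w - 42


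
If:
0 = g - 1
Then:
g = 1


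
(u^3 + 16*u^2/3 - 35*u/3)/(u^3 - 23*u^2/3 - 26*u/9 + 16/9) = 3*u*(3*u^2 + 16*u - 35)/(9*u^3 - 69*u^2 - 26*u + 16)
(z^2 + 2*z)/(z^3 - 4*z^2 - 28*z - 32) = z/(z^2 - 6*z - 16)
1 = 1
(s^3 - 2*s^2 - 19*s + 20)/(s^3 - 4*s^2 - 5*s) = (s^2 + 3*s - 4)/(s*(s + 1))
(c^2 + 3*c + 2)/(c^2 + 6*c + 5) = (c + 2)/(c + 5)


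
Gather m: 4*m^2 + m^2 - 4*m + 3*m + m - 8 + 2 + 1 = 5*m^2 - 5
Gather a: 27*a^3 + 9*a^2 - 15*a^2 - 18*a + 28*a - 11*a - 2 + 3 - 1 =27*a^3 - 6*a^2 - a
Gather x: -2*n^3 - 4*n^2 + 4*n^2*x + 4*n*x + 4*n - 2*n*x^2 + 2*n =-2*n^3 - 4*n^2 - 2*n*x^2 + 6*n + x*(4*n^2 + 4*n)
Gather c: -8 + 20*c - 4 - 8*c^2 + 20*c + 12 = -8*c^2 + 40*c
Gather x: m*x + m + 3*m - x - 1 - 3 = 4*m + x*(m - 1) - 4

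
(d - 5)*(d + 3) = d^2 - 2*d - 15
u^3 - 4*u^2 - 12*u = u*(u - 6)*(u + 2)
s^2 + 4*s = s*(s + 4)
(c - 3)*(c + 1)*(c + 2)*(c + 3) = c^4 + 3*c^3 - 7*c^2 - 27*c - 18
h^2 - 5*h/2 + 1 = (h - 2)*(h - 1/2)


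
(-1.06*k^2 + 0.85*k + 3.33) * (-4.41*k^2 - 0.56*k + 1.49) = 4.6746*k^4 - 3.1549*k^3 - 16.7407*k^2 - 0.5983*k + 4.9617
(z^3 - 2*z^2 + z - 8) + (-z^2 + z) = z^3 - 3*z^2 + 2*z - 8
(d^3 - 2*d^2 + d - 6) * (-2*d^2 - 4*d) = -2*d^5 + 6*d^3 + 8*d^2 + 24*d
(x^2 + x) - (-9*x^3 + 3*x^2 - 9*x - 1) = 9*x^3 - 2*x^2 + 10*x + 1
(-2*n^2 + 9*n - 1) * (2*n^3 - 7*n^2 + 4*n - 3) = -4*n^5 + 32*n^4 - 73*n^3 + 49*n^2 - 31*n + 3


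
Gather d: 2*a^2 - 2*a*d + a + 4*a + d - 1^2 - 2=2*a^2 + 5*a + d*(1 - 2*a) - 3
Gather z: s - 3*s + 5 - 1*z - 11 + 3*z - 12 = -2*s + 2*z - 18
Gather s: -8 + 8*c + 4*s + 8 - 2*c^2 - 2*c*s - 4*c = -2*c^2 + 4*c + s*(4 - 2*c)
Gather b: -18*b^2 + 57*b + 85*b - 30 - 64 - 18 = -18*b^2 + 142*b - 112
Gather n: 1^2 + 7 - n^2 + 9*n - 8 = -n^2 + 9*n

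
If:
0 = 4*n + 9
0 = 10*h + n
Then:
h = 9/40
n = -9/4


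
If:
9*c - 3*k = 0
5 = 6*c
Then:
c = 5/6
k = 5/2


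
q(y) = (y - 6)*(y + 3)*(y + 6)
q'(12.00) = 468.00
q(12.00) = 1620.00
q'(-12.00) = 324.00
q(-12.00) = -972.00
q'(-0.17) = -36.93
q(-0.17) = -101.80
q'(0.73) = -30.02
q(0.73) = -132.29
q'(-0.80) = -38.88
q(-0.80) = -77.79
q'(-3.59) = -18.88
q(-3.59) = 13.64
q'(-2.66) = -30.73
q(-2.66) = -9.83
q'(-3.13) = -25.39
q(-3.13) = 3.41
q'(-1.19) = -38.89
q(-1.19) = -62.60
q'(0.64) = -30.93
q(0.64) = -129.55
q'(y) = (y - 6)*(y + 3) + (y - 6)*(y + 6) + (y + 3)*(y + 6) = 3*y^2 + 6*y - 36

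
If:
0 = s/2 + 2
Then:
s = -4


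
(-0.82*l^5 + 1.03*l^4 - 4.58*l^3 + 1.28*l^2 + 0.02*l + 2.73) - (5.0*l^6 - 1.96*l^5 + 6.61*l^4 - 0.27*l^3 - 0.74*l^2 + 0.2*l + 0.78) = -5.0*l^6 + 1.14*l^5 - 5.58*l^4 - 4.31*l^3 + 2.02*l^2 - 0.18*l + 1.95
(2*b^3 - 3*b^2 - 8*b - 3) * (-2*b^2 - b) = -4*b^5 + 4*b^4 + 19*b^3 + 14*b^2 + 3*b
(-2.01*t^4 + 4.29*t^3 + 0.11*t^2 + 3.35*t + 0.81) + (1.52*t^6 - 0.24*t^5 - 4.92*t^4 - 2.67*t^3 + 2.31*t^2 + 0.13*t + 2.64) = 1.52*t^6 - 0.24*t^5 - 6.93*t^4 + 1.62*t^3 + 2.42*t^2 + 3.48*t + 3.45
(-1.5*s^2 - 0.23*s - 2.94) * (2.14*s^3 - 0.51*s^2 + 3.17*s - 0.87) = -3.21*s^5 + 0.2728*s^4 - 10.9293*s^3 + 2.0753*s^2 - 9.1197*s + 2.5578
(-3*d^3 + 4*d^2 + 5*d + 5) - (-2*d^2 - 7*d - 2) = -3*d^3 + 6*d^2 + 12*d + 7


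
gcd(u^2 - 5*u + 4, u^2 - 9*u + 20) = u - 4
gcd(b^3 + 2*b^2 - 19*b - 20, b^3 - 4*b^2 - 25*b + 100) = b^2 + b - 20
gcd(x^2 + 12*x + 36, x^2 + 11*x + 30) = x + 6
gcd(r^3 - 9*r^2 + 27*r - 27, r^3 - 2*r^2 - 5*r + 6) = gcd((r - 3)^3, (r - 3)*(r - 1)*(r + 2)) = r - 3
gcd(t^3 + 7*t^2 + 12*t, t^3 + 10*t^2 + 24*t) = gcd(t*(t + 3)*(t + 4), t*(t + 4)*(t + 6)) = t^2 + 4*t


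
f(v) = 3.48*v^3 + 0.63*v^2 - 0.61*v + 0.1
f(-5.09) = -439.39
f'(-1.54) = 22.21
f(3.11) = 108.98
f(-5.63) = -597.51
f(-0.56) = 0.03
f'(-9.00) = 833.69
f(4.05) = 239.14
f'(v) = 10.44*v^2 + 1.26*v - 0.61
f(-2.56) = -52.59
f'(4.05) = 175.74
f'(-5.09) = 263.46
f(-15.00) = -11594.00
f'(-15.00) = 2329.49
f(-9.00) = -2480.30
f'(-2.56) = 64.58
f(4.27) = 279.92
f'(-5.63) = 323.21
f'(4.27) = 195.12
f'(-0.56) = 1.96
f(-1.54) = -10.18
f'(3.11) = 104.29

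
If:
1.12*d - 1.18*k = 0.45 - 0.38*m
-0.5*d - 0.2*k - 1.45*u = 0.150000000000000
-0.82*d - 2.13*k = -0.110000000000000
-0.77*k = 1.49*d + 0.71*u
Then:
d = 0.04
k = 0.04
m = 1.18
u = -0.12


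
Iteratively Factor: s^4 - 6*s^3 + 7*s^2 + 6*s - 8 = (s - 2)*(s^3 - 4*s^2 - s + 4) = (s - 4)*(s - 2)*(s^2 - 1) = (s - 4)*(s - 2)*(s + 1)*(s - 1)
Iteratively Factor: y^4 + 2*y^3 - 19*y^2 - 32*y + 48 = (y + 4)*(y^3 - 2*y^2 - 11*y + 12) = (y - 1)*(y + 4)*(y^2 - y - 12) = (y - 1)*(y + 3)*(y + 4)*(y - 4)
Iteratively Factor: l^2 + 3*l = (l)*(l + 3)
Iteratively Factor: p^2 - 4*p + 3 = (p - 3)*(p - 1)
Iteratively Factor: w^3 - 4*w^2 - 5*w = (w + 1)*(w^2 - 5*w) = w*(w + 1)*(w - 5)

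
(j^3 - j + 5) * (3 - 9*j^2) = -9*j^5 + 12*j^3 - 45*j^2 - 3*j + 15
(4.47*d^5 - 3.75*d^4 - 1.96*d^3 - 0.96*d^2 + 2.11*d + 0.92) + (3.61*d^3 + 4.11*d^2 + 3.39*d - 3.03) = 4.47*d^5 - 3.75*d^4 + 1.65*d^3 + 3.15*d^2 + 5.5*d - 2.11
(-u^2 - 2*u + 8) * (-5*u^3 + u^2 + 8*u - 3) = 5*u^5 + 9*u^4 - 50*u^3 - 5*u^2 + 70*u - 24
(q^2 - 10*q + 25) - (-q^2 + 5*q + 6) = 2*q^2 - 15*q + 19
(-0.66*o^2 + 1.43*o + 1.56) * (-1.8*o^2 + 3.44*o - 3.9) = 1.188*o^4 - 4.8444*o^3 + 4.6852*o^2 - 0.210599999999999*o - 6.084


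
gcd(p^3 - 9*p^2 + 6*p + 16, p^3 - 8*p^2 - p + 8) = p^2 - 7*p - 8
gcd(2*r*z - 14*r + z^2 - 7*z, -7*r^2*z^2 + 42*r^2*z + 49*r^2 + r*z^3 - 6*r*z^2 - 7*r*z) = z - 7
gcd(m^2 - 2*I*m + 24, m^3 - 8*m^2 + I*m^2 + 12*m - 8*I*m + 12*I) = 1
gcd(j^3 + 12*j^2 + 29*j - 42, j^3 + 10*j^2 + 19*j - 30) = j^2 + 5*j - 6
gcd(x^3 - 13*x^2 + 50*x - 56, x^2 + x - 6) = x - 2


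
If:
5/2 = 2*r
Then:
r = 5/4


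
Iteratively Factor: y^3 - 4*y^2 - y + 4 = (y - 1)*(y^2 - 3*y - 4) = (y - 4)*(y - 1)*(y + 1)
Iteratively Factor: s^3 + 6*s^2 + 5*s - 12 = (s + 4)*(s^2 + 2*s - 3) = (s + 3)*(s + 4)*(s - 1)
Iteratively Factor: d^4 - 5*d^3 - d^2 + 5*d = (d - 5)*(d^3 - d) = d*(d - 5)*(d^2 - 1) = d*(d - 5)*(d + 1)*(d - 1)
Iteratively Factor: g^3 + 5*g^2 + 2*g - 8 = (g + 4)*(g^2 + g - 2) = (g + 2)*(g + 4)*(g - 1)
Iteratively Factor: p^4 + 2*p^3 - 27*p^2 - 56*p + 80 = (p + 4)*(p^3 - 2*p^2 - 19*p + 20) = (p - 1)*(p + 4)*(p^2 - p - 20) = (p - 1)*(p + 4)^2*(p - 5)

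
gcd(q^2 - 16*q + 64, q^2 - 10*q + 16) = q - 8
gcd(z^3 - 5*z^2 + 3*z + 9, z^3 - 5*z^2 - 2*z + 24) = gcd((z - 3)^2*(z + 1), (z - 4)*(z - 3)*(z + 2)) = z - 3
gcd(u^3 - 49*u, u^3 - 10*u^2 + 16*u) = u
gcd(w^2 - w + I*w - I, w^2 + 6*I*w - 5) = w + I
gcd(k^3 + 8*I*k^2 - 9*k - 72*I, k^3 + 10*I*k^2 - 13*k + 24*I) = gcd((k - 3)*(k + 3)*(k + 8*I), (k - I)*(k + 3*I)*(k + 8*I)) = k + 8*I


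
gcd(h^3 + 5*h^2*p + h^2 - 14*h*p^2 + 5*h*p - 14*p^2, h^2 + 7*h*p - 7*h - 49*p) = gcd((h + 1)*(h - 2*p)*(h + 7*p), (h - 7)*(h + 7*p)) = h + 7*p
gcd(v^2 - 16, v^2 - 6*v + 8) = v - 4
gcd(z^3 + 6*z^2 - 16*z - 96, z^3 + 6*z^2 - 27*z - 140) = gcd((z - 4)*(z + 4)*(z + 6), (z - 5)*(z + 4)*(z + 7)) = z + 4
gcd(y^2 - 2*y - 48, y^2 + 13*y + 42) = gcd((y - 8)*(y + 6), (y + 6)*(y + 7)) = y + 6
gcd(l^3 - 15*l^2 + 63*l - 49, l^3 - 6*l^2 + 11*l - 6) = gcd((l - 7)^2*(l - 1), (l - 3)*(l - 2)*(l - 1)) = l - 1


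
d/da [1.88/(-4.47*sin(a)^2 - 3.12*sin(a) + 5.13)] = (16.8072*sin(a) + 5.8656)*cos(a)/(4.47*sin(a)^2 + 3.12*sin(a) - 5.13)^2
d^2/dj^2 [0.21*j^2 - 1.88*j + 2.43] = 0.420000000000000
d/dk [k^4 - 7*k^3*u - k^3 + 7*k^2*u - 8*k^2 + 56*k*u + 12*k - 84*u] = 4*k^3 - 21*k^2*u - 3*k^2 + 14*k*u - 16*k + 56*u + 12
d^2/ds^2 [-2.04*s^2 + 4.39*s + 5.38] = -4.08000000000000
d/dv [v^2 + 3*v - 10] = 2*v + 3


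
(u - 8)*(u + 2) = u^2 - 6*u - 16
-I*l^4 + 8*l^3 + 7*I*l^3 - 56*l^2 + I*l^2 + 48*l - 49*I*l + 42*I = (l - 6)*(l + I)*(l + 7*I)*(-I*l + I)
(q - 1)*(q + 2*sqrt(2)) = q^2 - q + 2*sqrt(2)*q - 2*sqrt(2)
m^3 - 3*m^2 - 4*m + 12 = (m - 3)*(m - 2)*(m + 2)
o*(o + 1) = o^2 + o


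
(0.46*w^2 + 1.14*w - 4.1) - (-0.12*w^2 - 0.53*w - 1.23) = 0.58*w^2 + 1.67*w - 2.87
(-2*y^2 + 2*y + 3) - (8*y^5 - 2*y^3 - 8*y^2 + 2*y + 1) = -8*y^5 + 2*y^3 + 6*y^2 + 2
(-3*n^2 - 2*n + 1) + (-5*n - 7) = -3*n^2 - 7*n - 6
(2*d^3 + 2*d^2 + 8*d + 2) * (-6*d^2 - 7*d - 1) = -12*d^5 - 26*d^4 - 64*d^3 - 70*d^2 - 22*d - 2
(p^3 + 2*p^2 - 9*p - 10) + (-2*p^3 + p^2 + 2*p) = -p^3 + 3*p^2 - 7*p - 10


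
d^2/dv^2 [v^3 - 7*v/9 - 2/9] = 6*v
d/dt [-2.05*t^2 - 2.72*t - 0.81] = -4.1*t - 2.72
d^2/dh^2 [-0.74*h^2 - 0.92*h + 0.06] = -1.48000000000000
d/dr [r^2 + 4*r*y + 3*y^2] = 2*r + 4*y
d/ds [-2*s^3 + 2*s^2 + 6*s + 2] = -6*s^2 + 4*s + 6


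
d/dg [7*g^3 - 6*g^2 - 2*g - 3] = 21*g^2 - 12*g - 2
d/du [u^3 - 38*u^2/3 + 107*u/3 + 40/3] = 3*u^2 - 76*u/3 + 107/3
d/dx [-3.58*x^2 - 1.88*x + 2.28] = -7.16*x - 1.88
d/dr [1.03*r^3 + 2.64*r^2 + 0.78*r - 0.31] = 3.09*r^2 + 5.28*r + 0.78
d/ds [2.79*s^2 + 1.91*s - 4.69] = 5.58*s + 1.91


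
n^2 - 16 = (n - 4)*(n + 4)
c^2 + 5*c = c*(c + 5)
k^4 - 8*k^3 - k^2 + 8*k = k*(k - 8)*(k - 1)*(k + 1)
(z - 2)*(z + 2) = z^2 - 4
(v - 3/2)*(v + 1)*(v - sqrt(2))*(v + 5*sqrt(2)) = v^4 - v^3/2 + 4*sqrt(2)*v^3 - 23*v^2/2 - 2*sqrt(2)*v^2 - 6*sqrt(2)*v + 5*v + 15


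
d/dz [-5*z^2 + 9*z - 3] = 9 - 10*z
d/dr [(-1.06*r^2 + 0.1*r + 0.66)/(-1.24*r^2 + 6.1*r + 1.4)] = (-6.342*r^2 - 1.3312*r - 3.886)/(1.5376*r^4 - 15.128*r^3 + 33.738*r^2 + 17.08*r + 1.96)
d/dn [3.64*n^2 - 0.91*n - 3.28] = 7.28*n - 0.91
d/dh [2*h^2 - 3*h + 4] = 4*h - 3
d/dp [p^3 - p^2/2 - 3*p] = 3*p^2 - p - 3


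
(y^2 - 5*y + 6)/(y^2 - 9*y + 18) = (y - 2)/(y - 6)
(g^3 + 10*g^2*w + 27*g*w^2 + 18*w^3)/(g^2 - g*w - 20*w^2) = (-g^3 - 10*g^2*w - 27*g*w^2 - 18*w^3)/(-g^2 + g*w + 20*w^2)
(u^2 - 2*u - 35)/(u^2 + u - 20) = (u - 7)/(u - 4)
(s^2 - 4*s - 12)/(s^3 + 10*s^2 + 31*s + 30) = (s - 6)/(s^2 + 8*s + 15)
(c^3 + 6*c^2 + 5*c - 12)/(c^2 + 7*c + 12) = c - 1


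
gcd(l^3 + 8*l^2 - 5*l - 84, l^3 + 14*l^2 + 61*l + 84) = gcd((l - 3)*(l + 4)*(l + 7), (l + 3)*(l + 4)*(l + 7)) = l^2 + 11*l + 28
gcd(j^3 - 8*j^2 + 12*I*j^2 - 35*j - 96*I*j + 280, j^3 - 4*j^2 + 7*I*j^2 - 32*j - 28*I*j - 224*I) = j^2 + j*(-8 + 7*I) - 56*I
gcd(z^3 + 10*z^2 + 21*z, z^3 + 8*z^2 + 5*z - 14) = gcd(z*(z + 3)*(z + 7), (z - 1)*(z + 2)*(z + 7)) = z + 7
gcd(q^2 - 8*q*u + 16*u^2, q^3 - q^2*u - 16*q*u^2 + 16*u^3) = q - 4*u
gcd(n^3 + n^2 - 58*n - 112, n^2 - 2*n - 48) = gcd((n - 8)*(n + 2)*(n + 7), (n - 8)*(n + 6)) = n - 8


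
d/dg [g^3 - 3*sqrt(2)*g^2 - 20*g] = 3*g^2 - 6*sqrt(2)*g - 20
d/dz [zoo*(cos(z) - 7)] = zoo*sin(z)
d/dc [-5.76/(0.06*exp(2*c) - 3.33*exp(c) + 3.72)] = (0.6912*exp(c) - 19.1808)*exp(c)/(0.06*exp(2*c) - 3.33*exp(c) + 3.72)^2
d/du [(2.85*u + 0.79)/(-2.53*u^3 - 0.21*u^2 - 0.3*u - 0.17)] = (14.421*u^3 + 6.5946*u^2 + 0.3318*u - 0.2475)/(6.4009*u^6 + 1.0626*u^5 + 1.5621*u^4 + 0.9862*u^3 + 0.1614*u^2 + 0.102*u + 0.0289)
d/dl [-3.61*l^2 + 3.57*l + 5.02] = 3.57 - 7.22*l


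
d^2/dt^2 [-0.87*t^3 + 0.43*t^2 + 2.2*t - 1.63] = 0.86 - 5.22*t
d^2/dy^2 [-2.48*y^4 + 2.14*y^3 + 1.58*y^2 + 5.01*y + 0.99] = -29.76*y^2 + 12.84*y + 3.16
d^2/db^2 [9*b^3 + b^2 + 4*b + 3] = 54*b + 2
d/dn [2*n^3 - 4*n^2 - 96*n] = 6*n^2 - 8*n - 96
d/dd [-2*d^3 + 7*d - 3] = 7 - 6*d^2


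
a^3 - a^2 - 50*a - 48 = (a - 8)*(a + 1)*(a + 6)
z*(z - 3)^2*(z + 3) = z^4 - 3*z^3 - 9*z^2 + 27*z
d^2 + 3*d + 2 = (d + 1)*(d + 2)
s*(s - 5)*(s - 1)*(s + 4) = s^4 - 2*s^3 - 19*s^2 + 20*s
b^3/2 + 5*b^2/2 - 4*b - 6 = (b/2 + 1/2)*(b - 2)*(b + 6)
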